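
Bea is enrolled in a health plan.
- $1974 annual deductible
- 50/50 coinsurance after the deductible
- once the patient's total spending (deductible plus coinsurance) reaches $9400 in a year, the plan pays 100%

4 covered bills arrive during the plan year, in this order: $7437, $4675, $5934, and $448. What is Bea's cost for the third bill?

#1 ($7437): $1974 finishes the deductible; $5463 goes to coinsurance; patient's 50% is $2731.50. Patient owes $4705.50 (running OOP $4705.50).
#2 ($4675): deductible already satisfied, so patient's share is 50% × $4675 = $2337.50. Patient pays $2337.50; OOP now $7043.
#3 ($5934): deductible already satisfied, so patient's share is 50% × $5934 = $2967. That would push OOP to $10010, over the $9400 cap, so patient pays $9400 − $7043 = $2357.

$2357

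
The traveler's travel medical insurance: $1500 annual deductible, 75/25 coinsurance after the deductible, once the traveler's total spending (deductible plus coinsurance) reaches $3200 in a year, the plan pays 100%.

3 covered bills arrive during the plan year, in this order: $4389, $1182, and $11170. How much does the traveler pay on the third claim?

#1 ($4389): deductible takes $1500, $2889 remains; traveler's 25% is $722.25. Cost to traveler: $2222.25. OOP to date $2222.25.
#2 ($1182): deductible already satisfied, so traveler's share is 25% × $1182 = $295.50. Traveler owes $295.50 (running OOP $2517.75).
#3 ($11170): deductible met; 25% of $11170 = $2792.50. That would push OOP to $5310.25, over the $3200 cap, so traveler pays $3200 − $2517.75 = $682.25.

$682.25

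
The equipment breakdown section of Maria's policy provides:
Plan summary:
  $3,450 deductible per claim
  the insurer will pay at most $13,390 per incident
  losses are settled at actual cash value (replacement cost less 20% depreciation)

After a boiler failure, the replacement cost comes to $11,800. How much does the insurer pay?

$5,990

Actual cash value after 20% depreciation: $11,800 × 80% = $9,440.
Less the $3,450 deductible: $9,440 − $3,450 = $5,990.
$5,990 is within the $13,390 limit, so the insurer pays $5,990.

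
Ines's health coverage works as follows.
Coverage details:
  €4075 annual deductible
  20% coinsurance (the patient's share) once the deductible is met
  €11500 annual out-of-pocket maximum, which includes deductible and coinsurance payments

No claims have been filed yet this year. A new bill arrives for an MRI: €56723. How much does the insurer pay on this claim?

The full €4075 deductible is still open; €4075 of this bill applies to it.
After the €4075 deductible portion, €56723 − €4075 = €52648 is subject to coinsurance.
Patient's 20% share of €52648 is €10529.60.
Patient responsibility before any cap: €4075 + €10529.60 = €14604.60.
Year-to-date out-of-pocket would reach €0 + €14604.60 = €14604.60, above the €11500 maximum, so the patient pays only €11500 − €0 = €11500.
The insurer covers the remainder: €56723 − €11500 = €45223.

€45223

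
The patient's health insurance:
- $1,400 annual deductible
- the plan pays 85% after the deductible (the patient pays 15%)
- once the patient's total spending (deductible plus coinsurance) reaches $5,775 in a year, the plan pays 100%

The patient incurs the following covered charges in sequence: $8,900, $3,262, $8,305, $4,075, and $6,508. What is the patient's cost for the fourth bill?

$611.25

Claim 1 — $8,900: $1,400 finishes the deductible; $7,500 goes to coinsurance; coinsurance $7,500 × 15% = $1,125. Patient owes $2,525 (running OOP $2,525).
Claim 2 — $3,262: 15% coinsurance on $3,262 = $489.30. Patient owes $489.30 (running OOP $3,014.30).
Claim 3 — $8,305: deductible already satisfied, so patient's share is 15% × $8,305 = $1,245.75. Cost to patient: $1,245.75. OOP to date $4,260.05.
Claim 4 — $4,075: deductible already satisfied, so patient's share is 15% × $4,075 = $611.25. Patient pays $611.25; OOP now $4,871.30.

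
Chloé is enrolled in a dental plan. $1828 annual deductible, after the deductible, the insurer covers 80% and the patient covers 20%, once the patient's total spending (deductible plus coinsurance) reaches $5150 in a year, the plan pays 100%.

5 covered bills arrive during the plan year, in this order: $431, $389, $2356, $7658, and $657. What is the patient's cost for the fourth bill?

$1531.60

Claim 1 ($431): entire amount goes to the deductible. Cost to patient: $431. OOP to date $431.
Claim 2 ($389): entire amount goes to the deductible. Patient pays $389; OOP now $820.
Claim 3 ($2356): $1008 to deductible, leaving $1348; patient's 20% is $269.60. Patient owes $1277.60 (running OOP $2097.60).
Claim 4 ($7658): deductible already satisfied, so patient's share is 20% × $7658 = $1531.60. Cost to patient: $1531.60. OOP to date $3629.20.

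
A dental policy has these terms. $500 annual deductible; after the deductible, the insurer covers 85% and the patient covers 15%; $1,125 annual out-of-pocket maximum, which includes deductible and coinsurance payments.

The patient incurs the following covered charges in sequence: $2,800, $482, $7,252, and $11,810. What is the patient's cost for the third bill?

$207.70

Claim 1 ($2,800): $500 finishes the deductible; $2,300 goes to coinsurance; patient's 15% is $345. Patient pays $845; OOP now $845.
Claim 2 ($482): deductible already satisfied, so patient's share is 15% × $482 = $72.30. Patient owes $72.30 (running OOP $917.30).
Claim 3 ($7,252): 15% coinsurance on $7,252 = $1,087.80. OOP would hit $2,005.10 > $1,125, so the cap limits the patient to $1,125 − $917.30 = $207.70.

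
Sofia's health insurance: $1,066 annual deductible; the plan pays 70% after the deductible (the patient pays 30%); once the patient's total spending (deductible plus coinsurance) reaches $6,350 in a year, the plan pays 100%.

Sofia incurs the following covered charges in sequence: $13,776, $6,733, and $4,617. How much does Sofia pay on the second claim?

$1,471

Claim 1 ($13,776): $1,066 finishes the deductible; $12,710 goes to coinsurance; 30% of $12,710 = $3,813. Patient pays $4,879; OOP now $4,879.
Claim 2 ($6,733): 30% coinsurance on $6,733 = $2,019.90. That would push OOP to $6,898.90, over the $6,350 cap, so patient pays $6,350 − $4,879 = $1,471.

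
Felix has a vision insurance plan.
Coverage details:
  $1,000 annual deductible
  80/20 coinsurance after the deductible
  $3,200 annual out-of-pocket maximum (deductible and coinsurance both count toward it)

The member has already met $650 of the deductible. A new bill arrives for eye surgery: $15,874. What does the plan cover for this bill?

Remaining deductible: $1,000 − $650 = $350.
After the $350 deductible portion, $15,874 − $350 = $15,524 is subject to coinsurance.
20% of $15,524 = $3,104.80 falls to the member.
So the member owes $350 + $3,104.80 = $3,454.80 before any cap.
Year-to-date out-of-pocket would reach $650 + $3,454.80 = $4,104.80, above the $3,200 maximum, so the member pays only $3,200 − $650 = $2,550.
Insurer pays the balance: $15,874 − $2,550 = $13,324.

$13,324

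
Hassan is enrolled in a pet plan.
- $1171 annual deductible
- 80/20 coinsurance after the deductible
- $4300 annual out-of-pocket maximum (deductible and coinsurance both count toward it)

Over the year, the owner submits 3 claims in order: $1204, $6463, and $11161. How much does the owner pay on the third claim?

$1829.80

Bill 1, $1204: deductible takes $1171, $33 remains; 20% of $33 = $6.60. Cost to owner: $1177.60. OOP to date $1177.60.
Bill 2, $6463: 20% coinsurance on $6463 = $1292.60. Owner owes $1292.60 (running OOP $2470.20).
Bill 3, $11161: 20% coinsurance on $11161 = $2232.20. OOP would hit $4702.40 > $4300, so the cap limits the owner to $4300 − $2470.20 = $1829.80.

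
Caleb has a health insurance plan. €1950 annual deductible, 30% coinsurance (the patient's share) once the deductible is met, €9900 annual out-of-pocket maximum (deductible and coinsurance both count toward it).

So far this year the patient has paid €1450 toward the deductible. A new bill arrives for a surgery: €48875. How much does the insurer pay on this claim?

€40425

Deductible still to meet: €1950 − €1450 = €500.
That leaves €48875 − €500 = €48375 for coinsurance.
30% of €48375 = €14512.50 falls to the patient.
So the patient owes €500 + €14512.50 = €15012.50 before any cap.
Year-to-date out-of-pocket would reach €1450 + €15012.50 = €16462.50, above the €9900 maximum, so the patient pays only €9900 − €1450 = €8450.
The plan picks up €48875 − €8450 = €40425.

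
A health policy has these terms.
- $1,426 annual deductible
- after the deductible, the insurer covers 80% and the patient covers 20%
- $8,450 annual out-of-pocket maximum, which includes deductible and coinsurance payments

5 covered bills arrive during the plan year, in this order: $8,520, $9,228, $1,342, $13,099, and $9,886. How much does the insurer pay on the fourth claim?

#1 ($8,520): $1,426 to deductible, leaving $7,094; patient's 20% is $1,418.80. Cost to patient: $2,844.80. OOP to date $2,844.80. Plan pays $8,520 − $2,844.80 = $5,675.20.
#2 ($9,228): 20% coinsurance on $9,228 = $1,845.60. Patient owes $1,845.60 (running OOP $4,690.40). Plan pays $9,228 − $1,845.60 = $7,382.40.
#3 ($1,342): deductible met; 20% of $1,342 = $268.40. Patient pays $268.40; OOP now $4,958.80. Plan pays $1,342 − $268.40 = $1,073.60.
#4 ($13,099): deductible met; 20% of $13,099 = $2,619.80. Cost to patient: $2,619.80. OOP to date $7,578.60. Insurer: $13,099 − $2,619.80 = $10,479.20.

$10,479.20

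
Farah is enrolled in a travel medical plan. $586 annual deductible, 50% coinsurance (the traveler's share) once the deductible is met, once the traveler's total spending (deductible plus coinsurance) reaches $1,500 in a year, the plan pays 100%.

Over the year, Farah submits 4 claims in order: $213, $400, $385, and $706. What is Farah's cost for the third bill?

$192.50

Bill 1, $213: fully absorbed by the deductible. Traveler owes $213 (running OOP $213).
Bill 2, $400: $373 finishes the deductible; $27 goes to coinsurance; 50% of $27 = $13.50. Traveler pays $386.50; OOP now $599.50.
Bill 3, $385: 50% coinsurance on $385 = $192.50. Traveler pays $192.50; OOP now $792.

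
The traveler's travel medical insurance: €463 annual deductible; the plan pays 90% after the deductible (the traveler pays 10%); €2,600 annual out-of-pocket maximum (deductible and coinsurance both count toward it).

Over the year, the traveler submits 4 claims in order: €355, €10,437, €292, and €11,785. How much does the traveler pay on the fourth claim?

€1,074.90

Claim 1 (€355): fully absorbed by the deductible. Traveler pays €355; OOP now €355.
Claim 2 (€10,437): €108 to deductible, leaving €10,329; traveler's 10% is €1,032.90. Traveler pays €1,140.90; OOP now €1,495.90.
Claim 3 (€292): deductible met; 10% of €292 = €29.20. Traveler owes €29.20 (running OOP €1,525.10).
Claim 4 (€11,785): deductible met; 10% of €11,785 = €1,178.50. OOP would hit €2,703.60 > €2,600, so the cap limits the traveler to €2,600 − €1,525.10 = €1,074.90.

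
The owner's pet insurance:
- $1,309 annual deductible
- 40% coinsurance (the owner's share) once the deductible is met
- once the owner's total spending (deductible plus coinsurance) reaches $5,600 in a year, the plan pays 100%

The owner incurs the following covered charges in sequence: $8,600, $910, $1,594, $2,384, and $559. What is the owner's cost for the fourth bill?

Claim 1 — $8,600: deductible takes $1,309, $7,291 remains; owner's 40% is $2,916.40. Cost to owner: $4,225.40. OOP to date $4,225.40.
Claim 2 — $910: deductible met; 40% of $910 = $364. Owner pays $364; OOP now $4,589.40.
Claim 3 — $1,594: deductible met; 40% of $1,594 = $637.60. Cost to owner: $637.60. OOP to date $5,227.
Claim 4 — $2,384: deductible met; 40% of $2,384 = $953.60. Adding that to $5,227 gives $6,180.60, past the $5,600 cap; owner pays only $5,600 − $5,227 = $373.

$373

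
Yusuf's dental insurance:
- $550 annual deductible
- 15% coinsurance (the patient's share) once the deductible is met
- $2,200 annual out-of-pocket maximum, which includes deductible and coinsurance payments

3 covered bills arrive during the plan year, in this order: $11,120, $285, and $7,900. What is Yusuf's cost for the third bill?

$21.75

#1 ($11,120): $550 to deductible, leaving $10,570; patient's 15% is $1,585.50. Patient pays $2,135.50; OOP now $2,135.50.
#2 ($285): deductible met; 15% of $285 = $42.75. Patient pays $42.75; OOP now $2,178.25.
#3 ($7,900): deductible already satisfied, so patient's share is 15% × $7,900 = $1,185. OOP would hit $3,363.25 > $2,200, so the cap limits the patient to $2,200 − $2,178.25 = $21.75.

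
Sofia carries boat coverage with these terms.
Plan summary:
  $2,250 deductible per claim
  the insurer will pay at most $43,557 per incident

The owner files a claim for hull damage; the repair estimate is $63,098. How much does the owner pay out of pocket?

$19,541

Subtract the deductible: $63,098 − $2,250 = $60,848.
Since $60,848 > $43,557, the payout is capped at $43,557.
Owner's share is the uncovered remainder: $63,098 − $43,557 = $19,541.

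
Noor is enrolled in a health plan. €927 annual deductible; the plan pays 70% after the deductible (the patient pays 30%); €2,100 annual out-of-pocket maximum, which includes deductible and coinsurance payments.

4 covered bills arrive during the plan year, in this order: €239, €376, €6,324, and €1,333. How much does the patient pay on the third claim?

#1 (€239): all of it applies to the deductible. Cost to patient: €239. OOP to date €239.
#2 (€376): entire amount goes to the deductible. Cost to patient: €376. OOP to date €615.
#3 (€6,324): €312 finishes the deductible; €6,012 goes to coinsurance; patient's 30% is €1,803.60. Deductible plus coinsurance: €312 + €1,803.60 = €2,115.60. That would push OOP to €2,730.60, over the €2,100 cap, so patient pays €2,100 − €615 = €1,485.

€1,485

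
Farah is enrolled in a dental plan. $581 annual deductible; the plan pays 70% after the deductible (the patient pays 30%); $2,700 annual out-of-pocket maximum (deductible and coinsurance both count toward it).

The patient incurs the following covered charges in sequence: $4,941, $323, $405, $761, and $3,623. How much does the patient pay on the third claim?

$121.50

Bill 1, $4,941: $581 to deductible, leaving $4,360; patient's 30% is $1,308. Patient owes $1,889 (running OOP $1,889).
Bill 2, $323: deductible met; 30% of $323 = $96.90. Cost to patient: $96.90. OOP to date $1,985.90.
Bill 3, $405: 30% coinsurance on $405 = $121.50. Cost to patient: $121.50. OOP to date $2,107.40.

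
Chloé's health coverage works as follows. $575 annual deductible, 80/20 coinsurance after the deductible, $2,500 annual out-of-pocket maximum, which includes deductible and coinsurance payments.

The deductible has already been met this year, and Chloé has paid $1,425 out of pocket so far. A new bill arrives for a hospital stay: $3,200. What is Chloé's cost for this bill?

$640

With the deductible met, the entire $3,200 is subject to coinsurance.
20% of $3,200 = $640 falls to the patient.
Cumulative spending $1,425 + $640 = $2,065 stays under the $2,500 maximum.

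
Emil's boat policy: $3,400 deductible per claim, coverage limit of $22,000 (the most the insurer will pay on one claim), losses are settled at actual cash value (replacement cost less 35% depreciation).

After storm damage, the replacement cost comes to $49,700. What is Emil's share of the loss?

$27,700

Actual cash value after 35% depreciation: $49,700 × 65% = $32,305.
Subtract the deductible: $32,305 − $3,400 = $28,905.
Since $28,905 > $22,000, the payout is capped at $22,000.
Owner's share is the uncovered remainder: $49,700 − $22,000 = $27,700.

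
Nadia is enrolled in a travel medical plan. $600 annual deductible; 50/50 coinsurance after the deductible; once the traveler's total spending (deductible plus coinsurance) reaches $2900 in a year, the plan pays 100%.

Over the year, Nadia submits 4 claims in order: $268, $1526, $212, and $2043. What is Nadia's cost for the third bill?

Claim 1 — $268: all of it applies to the deductible. Traveler owes $268 (running OOP $268).
Claim 2 — $1526: $332 finishes the deductible; $1194 goes to coinsurance; 50% of $1194 = $597. Cost to traveler: $929. OOP to date $1197.
Claim 3 — $212: 50% coinsurance on $212 = $106. Traveler owes $106 (running OOP $1303).

$106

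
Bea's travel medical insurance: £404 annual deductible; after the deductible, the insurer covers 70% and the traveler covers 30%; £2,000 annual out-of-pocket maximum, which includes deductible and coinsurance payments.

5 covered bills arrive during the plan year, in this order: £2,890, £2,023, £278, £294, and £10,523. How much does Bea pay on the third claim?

#1 (£2,890): £404 finishes the deductible; £2,486 goes to coinsurance; coinsurance £2,486 × 30% = £745.80. Traveler pays £1,149.80; OOP now £1,149.80.
#2 (£2,023): deductible already satisfied, so traveler's share is 30% × £2,023 = £606.90. Traveler pays £606.90; OOP now £1,756.70.
#3 (£278): 30% coinsurance on £278 = £83.40. Cost to traveler: £83.40. OOP to date £1,840.10.

£83.40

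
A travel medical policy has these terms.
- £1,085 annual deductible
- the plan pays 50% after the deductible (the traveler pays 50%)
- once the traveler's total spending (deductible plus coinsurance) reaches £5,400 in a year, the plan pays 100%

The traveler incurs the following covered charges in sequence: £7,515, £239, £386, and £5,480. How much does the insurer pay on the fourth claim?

£4,692.50

Bill 1, £7,515: £1,085 to deductible, leaving £6,430; traveler's 50% is £3,215. Traveler pays £4,300; OOP now £4,300. Plan pays £7,515 − £4,300 = £3,215.
Bill 2, £239: deductible already satisfied, so traveler's share is 50% × £239 = £119.50. Cost to traveler: £119.50. OOP to date £4,419.50. Plan pays £239 − £119.50 = £119.50.
Bill 3, £386: 50% coinsurance on £386 = £193. Traveler owes £193 (running OOP £4,612.50). Plan pays £386 − £193 = £193.
Bill 4, £5,480: deductible met; 50% of £5,480 = £2,740. OOP would hit £7,352.50 > £5,400, so the cap limits the traveler to £5,400 − £4,612.50 = £787.50. Insurer: £5,480 − £787.50 = £4,692.50.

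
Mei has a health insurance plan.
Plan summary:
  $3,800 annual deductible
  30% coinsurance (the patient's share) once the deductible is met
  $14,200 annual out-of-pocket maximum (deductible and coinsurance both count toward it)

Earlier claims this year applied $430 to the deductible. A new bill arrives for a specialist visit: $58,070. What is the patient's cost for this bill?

$13,770

Remaining deductible: $3,800 − $430 = $3,370.
That leaves $58,070 − $3,370 = $54,700 for coinsurance.
Patient's 30% share of $54,700 is $16,410.
So the patient owes $3,370 + $16,410 = $19,780 before any cap.
That would bring total out-of-pocket to $20,210, past the $14,200 cap. The patient is capped at $14,200 − $430 = $13,770 on this claim.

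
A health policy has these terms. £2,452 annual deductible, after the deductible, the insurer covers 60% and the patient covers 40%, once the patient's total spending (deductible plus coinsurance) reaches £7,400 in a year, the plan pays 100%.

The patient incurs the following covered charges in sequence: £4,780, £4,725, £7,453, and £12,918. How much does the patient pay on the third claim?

£2,126.80

Bill 1, £4,780: £2,452 finishes the deductible; £2,328 goes to coinsurance; coinsurance £2,328 × 40% = £931.20. Patient owes £3,383.20 (running OOP £3,383.20).
Bill 2, £4,725: deductible already satisfied, so patient's share is 40% × £4,725 = £1,890. Cost to patient: £1,890. OOP to date £5,273.20.
Bill 3, £7,453: deductible already satisfied, so patient's share is 40% × £7,453 = £2,981.20. OOP would hit £8,254.40 > £7,400, so the cap limits the patient to £7,400 − £5,273.20 = £2,126.80.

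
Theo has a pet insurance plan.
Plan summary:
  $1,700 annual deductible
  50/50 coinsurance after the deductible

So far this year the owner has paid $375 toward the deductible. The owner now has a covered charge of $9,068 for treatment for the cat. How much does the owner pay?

$5,196.50

Deductible still to meet: $1,700 − $375 = $1,325.
After the $1,325 deductible portion, $9,068 − $1,325 = $7,743 is subject to coinsurance.
Coinsurance: $7,743 × 50% = $3,871.50.
Owner responsibility: $1,325 + $3,871.50 = $5,196.50.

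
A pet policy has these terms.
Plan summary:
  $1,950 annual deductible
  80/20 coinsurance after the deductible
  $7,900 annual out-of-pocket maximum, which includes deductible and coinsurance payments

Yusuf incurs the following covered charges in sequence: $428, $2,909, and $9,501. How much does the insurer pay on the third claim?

$7,600.80

Bill 1, $428: entire amount goes to the deductible. Owner pays $428; OOP now $428. Plan pays $428 − $428 = $0.
Bill 2, $2,909: $1,522 to deductible, leaving $1,387; coinsurance $1,387 × 20% = $277.40. Cost to owner: $1,799.40. OOP to date $2,227.40. Plan pays $2,909 − $1,799.40 = $1,109.60.
Bill 3, $9,501: 20% coinsurance on $9,501 = $1,900.20. Cost to owner: $1,900.20. OOP to date $4,127.60. Insurer: $9,501 − $1,900.20 = $7,600.80.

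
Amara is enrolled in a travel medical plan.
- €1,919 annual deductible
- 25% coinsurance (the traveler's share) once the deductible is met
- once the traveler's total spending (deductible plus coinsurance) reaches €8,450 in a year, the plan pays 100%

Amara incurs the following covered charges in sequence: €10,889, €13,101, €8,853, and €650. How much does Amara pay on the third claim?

€1,013.25

#1 (€10,889): €1,919 to deductible, leaving €8,970; coinsurance €8,970 × 25% = €2,242.50. Traveler owes €4,161.50 (running OOP €4,161.50).
#2 (€13,101): deductible met; 25% of €13,101 = €3,275.25. Cost to traveler: €3,275.25. OOP to date €7,436.75.
#3 (€8,853): 25% coinsurance on €8,853 = €2,213.25. That would push OOP to €9,650, over the €8,450 cap, so traveler pays €8,450 − €7,436.75 = €1,013.25.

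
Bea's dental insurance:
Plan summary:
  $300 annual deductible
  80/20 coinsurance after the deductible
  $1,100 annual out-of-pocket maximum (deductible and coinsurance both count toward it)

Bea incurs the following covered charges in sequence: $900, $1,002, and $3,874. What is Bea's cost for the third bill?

Bill 1, $900: $300 finishes the deductible; $600 goes to coinsurance; 20% of $600 = $120. Cost to patient: $420. OOP to date $420.
Bill 2, $1,002: deductible met; 20% of $1,002 = $200.40. Cost to patient: $200.40. OOP to date $620.40.
Bill 3, $3,874: deductible already satisfied, so patient's share is 20% × $3,874 = $774.80. That would push OOP to $1,395.20, over the $1,100 cap, so patient pays $1,100 − $620.40 = $479.60.

$479.60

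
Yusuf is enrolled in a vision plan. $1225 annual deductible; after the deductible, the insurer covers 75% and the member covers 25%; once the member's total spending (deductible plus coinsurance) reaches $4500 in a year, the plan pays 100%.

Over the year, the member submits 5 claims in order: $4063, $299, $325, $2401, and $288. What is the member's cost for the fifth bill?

$72

Bill 1, $4063: $1225 to deductible, leaving $2838; coinsurance $2838 × 25% = $709.50. Cost to member: $1934.50. OOP to date $1934.50.
Bill 2, $299: deductible met; 25% of $299 = $74.75. Member pays $74.75; OOP now $2009.25.
Bill 3, $325: 25% coinsurance on $325 = $81.25. Cost to member: $81.25. OOP to date $2090.50.
Bill 4, $2401: 25% coinsurance on $2401 = $600.25. Cost to member: $600.25. OOP to date $2690.75.
Bill 5, $288: deductible already satisfied, so member's share is 25% × $288 = $72. Member owes $72 (running OOP $2762.75).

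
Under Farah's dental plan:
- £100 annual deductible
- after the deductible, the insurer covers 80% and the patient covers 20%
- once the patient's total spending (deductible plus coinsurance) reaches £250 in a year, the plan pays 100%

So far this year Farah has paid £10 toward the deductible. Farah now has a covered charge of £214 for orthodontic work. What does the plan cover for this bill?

£99.20

Deductible still to meet: £100 − £10 = £90.
After the £90 deductible portion, £214 − £90 = £124 is subject to coinsurance.
Coinsurance: £124 × 20% = £24.80.
That puts the patient's cost at £90 + £24.80 = £114.80 before any cap.
Year-to-date out-of-pocket becomes £10 + £114.80 = £124.80, still under the £250 maximum, so no cap applies.
Insurer pays the balance: £214 − £114.80 = £99.20.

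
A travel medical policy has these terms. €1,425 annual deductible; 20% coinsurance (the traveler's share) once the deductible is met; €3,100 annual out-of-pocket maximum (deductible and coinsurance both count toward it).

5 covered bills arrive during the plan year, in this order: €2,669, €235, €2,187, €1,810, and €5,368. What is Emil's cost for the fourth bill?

€362

Claim 1 — €2,669: deductible takes €1,425, €1,244 remains; 20% of €1,244 = €248.80. Traveler owes €1,673.80 (running OOP €1,673.80).
Claim 2 — €235: deductible met; 20% of €235 = €47. Cost to traveler: €47. OOP to date €1,720.80.
Claim 3 — €2,187: 20% coinsurance on €2,187 = €437.40. Traveler pays €437.40; OOP now €2,158.20.
Claim 4 — €1,810: 20% coinsurance on €1,810 = €362. Traveler pays €362; OOP now €2,520.20.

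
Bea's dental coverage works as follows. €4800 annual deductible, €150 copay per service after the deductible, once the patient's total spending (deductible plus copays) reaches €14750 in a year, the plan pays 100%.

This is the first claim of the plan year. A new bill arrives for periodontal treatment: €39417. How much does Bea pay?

€4950

Nothing has been paid toward the €4800 deductible, so the first €4800 of this charge is applied there.
The remaining €34617 (= €39417 − €4800) moves to the copay.
Copay on this service: €150.
That puts the patient's cost at €4800 + €150 = €4950 before any cap.
Total out-of-pocket so far would be €0 + €4950 = €4950, below the €14750 cap — no reduction.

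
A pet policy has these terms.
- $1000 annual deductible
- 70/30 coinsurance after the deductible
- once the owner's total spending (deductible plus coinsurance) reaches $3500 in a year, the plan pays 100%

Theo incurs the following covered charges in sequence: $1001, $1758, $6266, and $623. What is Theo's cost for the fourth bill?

$92.50

Bill 1, $1001: $1000 finishes the deductible; $1 goes to coinsurance; coinsurance $1 × 30% = $0.30. Owner pays $1000.30; OOP now $1000.30.
Bill 2, $1758: deductible met; 30% of $1758 = $527.40. Owner owes $527.40 (running OOP $1527.70).
Bill 3, $6266: 30% coinsurance on $6266 = $1879.80. Owner owes $1879.80 (running OOP $3407.50).
Bill 4, $623: deductible met; 30% of $623 = $186.90. Adding that to $3407.50 gives $3594.40, past the $3500 cap; owner pays only $3500 − $3407.50 = $92.50.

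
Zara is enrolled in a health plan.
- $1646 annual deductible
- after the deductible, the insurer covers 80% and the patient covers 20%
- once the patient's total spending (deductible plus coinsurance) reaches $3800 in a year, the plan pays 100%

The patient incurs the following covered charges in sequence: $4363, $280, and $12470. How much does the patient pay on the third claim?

$1554.60

Bill 1, $4363: $1646 to deductible, leaving $2717; patient's 20% is $543.40. Patient owes $2189.40 (running OOP $2189.40).
Bill 2, $280: deductible already satisfied, so patient's share is 20% × $280 = $56. Patient pays $56; OOP now $2245.40.
Bill 3, $12470: deductible met; 20% of $12470 = $2494. Adding that to $2245.40 gives $4739.40, past the $3800 cap; patient pays only $3800 − $2245.40 = $1554.60.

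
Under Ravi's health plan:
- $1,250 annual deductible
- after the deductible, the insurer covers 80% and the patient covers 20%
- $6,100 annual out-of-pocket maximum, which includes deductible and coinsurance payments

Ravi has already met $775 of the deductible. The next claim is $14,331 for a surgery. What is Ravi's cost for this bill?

$3,246.20

$775 of the $1,250 deductible is already met, leaving $475.
After the $475 deductible portion, $14,331 − $475 = $13,856 is subject to coinsurance.
Patient's 20% share of $13,856 is $2,771.20.
Patient responsibility before any cap: $475 + $2,771.20 = $3,246.20.
Total out-of-pocket so far would be $775 + $3,246.20 = $4,021.20, below the $6,100 cap — no reduction.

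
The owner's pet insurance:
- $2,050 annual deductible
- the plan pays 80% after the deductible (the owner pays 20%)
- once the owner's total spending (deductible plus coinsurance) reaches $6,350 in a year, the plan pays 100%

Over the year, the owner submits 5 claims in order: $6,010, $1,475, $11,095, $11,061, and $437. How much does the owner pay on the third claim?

Claim 1 — $6,010: $2,050 finishes the deductible; $3,960 goes to coinsurance; owner's 20% is $792. Cost to owner: $2,842. OOP to date $2,842.
Claim 2 — $1,475: deductible already satisfied, so owner's share is 20% × $1,475 = $295. Cost to owner: $295. OOP to date $3,137.
Claim 3 — $11,095: 20% coinsurance on $11,095 = $2,219. Owner owes $2,219 (running OOP $5,356).

$2,219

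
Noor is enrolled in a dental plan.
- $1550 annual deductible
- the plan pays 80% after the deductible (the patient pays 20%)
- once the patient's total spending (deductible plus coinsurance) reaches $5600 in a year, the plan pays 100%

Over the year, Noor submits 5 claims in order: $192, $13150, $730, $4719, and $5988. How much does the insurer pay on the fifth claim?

Bill 1, $192: fully absorbed by the deductible. Patient owes $192 (running OOP $192). Insurer: $192 − $192 = $0.
Bill 2, $13150: deductible takes $1358, $11792 remains; patient's 20% is $2358.40. Patient pays $3716.40; OOP now $3908.40. Insurer: $13150 − $3716.40 = $9433.60.
Bill 3, $730: deductible already satisfied, so patient's share is 20% × $730 = $146. Cost to patient: $146. OOP to date $4054.40. Plan pays $730 − $146 = $584.
Bill 4, $4719: deductible met; 20% of $4719 = $943.80. Cost to patient: $943.80. OOP to date $4998.20. Insurer: $4719 − $943.80 = $3775.20.
Bill 5, $5988: deductible met; 20% of $5988 = $1197.60. That would push OOP to $6195.80, over the $5600 cap, so patient pays $5600 − $4998.20 = $601.80. Plan pays $5988 − $601.80 = $5386.20.

$5386.20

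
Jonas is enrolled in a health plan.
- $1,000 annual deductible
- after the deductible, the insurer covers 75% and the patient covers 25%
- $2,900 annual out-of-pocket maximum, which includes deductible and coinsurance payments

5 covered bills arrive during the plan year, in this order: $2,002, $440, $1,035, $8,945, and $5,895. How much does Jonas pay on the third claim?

$258.75

#1 ($2,002): deductible takes $1,000, $1,002 remains; coinsurance $1,002 × 25% = $250.50. Patient owes $1,250.50 (running OOP $1,250.50).
#2 ($440): deductible already satisfied, so patient's share is 25% × $440 = $110. Patient pays $110; OOP now $1,360.50.
#3 ($1,035): deductible already satisfied, so patient's share is 25% × $1,035 = $258.75. Patient owes $258.75 (running OOP $1,619.25).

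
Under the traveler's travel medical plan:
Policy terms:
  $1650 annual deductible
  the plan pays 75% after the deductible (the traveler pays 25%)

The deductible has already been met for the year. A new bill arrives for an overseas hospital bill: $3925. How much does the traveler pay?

The deductible is already satisfied, so the full bill goes to coinsurance.
25% of $3925 = $981.25 falls to the traveler.

$981.25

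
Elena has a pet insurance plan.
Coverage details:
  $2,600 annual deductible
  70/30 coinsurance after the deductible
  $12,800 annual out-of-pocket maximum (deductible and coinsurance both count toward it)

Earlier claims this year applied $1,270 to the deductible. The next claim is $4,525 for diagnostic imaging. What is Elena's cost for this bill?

$2,288.50

$1,270 of the $2,600 deductible is already met, leaving $1,330.
After the $1,330 deductible portion, $4,525 − $1,330 = $3,195 is subject to coinsurance.
Owner's 30% share of $3,195 is $958.50.
That puts the owner's cost at $1,330 + $958.50 = $2,288.50 before any cap.
Year-to-date out-of-pocket becomes $1,270 + $2,288.50 = $3,558.50, still under the $12,800 maximum, so no cap applies.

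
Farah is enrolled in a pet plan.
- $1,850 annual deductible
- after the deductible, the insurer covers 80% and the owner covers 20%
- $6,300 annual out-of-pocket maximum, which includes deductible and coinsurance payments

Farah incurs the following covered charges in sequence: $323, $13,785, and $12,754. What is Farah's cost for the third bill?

$1,998.40

Claim 1 ($323): fully absorbed by the deductible. Cost to owner: $323. OOP to date $323.
Claim 2 ($13,785): $1,527 finishes the deductible; $12,258 goes to coinsurance; 20% of $12,258 = $2,451.60. Owner owes $3,978.60 (running OOP $4,301.60).
Claim 3 ($12,754): deductible already satisfied, so owner's share is 20% × $12,754 = $2,550.80. OOP would hit $6,852.40 > $6,300, so the cap limits the owner to $6,300 − $4,301.60 = $1,998.40.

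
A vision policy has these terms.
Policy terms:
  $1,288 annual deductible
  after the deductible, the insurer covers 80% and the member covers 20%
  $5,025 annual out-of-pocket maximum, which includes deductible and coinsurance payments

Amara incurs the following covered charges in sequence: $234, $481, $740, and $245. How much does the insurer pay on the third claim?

#1 ($234): all of it applies to the deductible. Member pays $234; OOP now $234. Insurer: $234 − $234 = $0.
#2 ($481): fully absorbed by the deductible. Member pays $481; OOP now $715. Plan pays $481 − $481 = $0.
#3 ($740): deductible takes $573, $167 remains; 20% of $167 = $33.40. Cost to member: $606.40. OOP to date $1,321.40. Insurer: $740 − $606.40 = $133.60.

$133.60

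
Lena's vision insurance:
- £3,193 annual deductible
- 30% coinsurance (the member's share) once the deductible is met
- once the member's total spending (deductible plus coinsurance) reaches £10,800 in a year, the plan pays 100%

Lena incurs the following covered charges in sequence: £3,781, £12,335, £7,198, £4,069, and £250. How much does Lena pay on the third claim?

£2,159.40

Claim 1 (£3,781): £3,193 to deductible, leaving £588; 30% of £588 = £176.40. Cost to member: £3,369.40. OOP to date £3,369.40.
Claim 2 (£12,335): deductible met; 30% of £12,335 = £3,700.50. Member pays £3,700.50; OOP now £7,069.90.
Claim 3 (£7,198): deductible already satisfied, so member's share is 30% × £7,198 = £2,159.40. Member owes £2,159.40 (running OOP £9,229.30).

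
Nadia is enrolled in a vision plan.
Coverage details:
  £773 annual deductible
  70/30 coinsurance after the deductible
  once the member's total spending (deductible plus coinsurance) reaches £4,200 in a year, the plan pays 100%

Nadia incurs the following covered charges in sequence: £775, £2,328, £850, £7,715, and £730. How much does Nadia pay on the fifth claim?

£158.50

#1 (£775): £773 to deductible, leaving £2; member's 30% is £0.60. Member pays £773.60; OOP now £773.60.
#2 (£2,328): 30% coinsurance on £2,328 = £698.40. Cost to member: £698.40. OOP to date £1,472.
#3 (£850): 30% coinsurance on £850 = £255. Cost to member: £255. OOP to date £1,727.
#4 (£7,715): 30% coinsurance on £7,715 = £2,314.50. Member pays £2,314.50; OOP now £4,041.50.
#5 (£730): deductible met; 30% of £730 = £219. Adding that to £4,041.50 gives £4,260.50, past the £4,200 cap; member pays only £4,200 − £4,041.50 = £158.50.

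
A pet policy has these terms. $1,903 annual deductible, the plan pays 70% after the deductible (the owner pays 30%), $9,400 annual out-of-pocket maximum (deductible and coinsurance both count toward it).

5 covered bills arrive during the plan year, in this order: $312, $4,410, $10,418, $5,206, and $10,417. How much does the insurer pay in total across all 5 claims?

Bill 1, $312: fully absorbed by the deductible. Owner owes $312 (running OOP $312). Insurer: $312 − $312 = $0.
Bill 2, $4,410: $1,591 finishes the deductible; $2,819 goes to coinsurance; owner's 30% is $845.70. Owner pays $2,436.70; OOP now $2,748.70. Insurer: $4,410 − $2,436.70 = $1,973.30.
Bill 3, $10,418: deductible met; 30% of $10,418 = $3,125.40. Owner pays $3,125.40; OOP now $5,874.10. Insurer: $10,418 − $3,125.40 = $7,292.60.
Bill 4, $5,206: 30% coinsurance on $5,206 = $1,561.80. Owner owes $1,561.80 (running OOP $7,435.90). Insurer: $5,206 − $1,561.80 = $3,644.20.
Bill 5, $10,417: deductible already satisfied, so owner's share is 30% × $10,417 = $3,125.10. OOP would hit $10,561 > $9,400, so the cap limits the owner to $9,400 − $7,435.90 = $1,964.10. Insurer: $10,417 − $1,964.10 = $8,452.90.
Insurer total = bills − owner's total = $30,763 − $9,400 = $21,363.

$21,363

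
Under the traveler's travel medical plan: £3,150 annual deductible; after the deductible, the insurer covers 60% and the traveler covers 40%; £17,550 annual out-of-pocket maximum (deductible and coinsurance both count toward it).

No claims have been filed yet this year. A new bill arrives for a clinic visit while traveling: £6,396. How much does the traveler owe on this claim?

£4,448.40

Nothing has been paid toward the £3,150 deductible, so the first £3,150 of this charge is applied there.
After the £3,150 deductible portion, £6,396 − £3,150 = £3,246 is subject to coinsurance.
Coinsurance: £3,246 × 40% = £1,298.40.
Traveler responsibility before any cap: £3,150 + £1,298.40 = £4,448.40.
Year-to-date out-of-pocket becomes £0 + £4,448.40 = £4,448.40, still under the £17,550 maximum, so no cap applies.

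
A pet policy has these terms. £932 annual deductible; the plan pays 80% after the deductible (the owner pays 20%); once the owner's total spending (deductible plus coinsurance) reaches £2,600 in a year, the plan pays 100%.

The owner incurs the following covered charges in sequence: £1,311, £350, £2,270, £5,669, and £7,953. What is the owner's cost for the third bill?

£454

Claim 1 — £1,311: deductible takes £932, £379 remains; coinsurance £379 × 20% = £75.80. Owner pays £1,007.80; OOP now £1,007.80.
Claim 2 — £350: deductible already satisfied, so owner's share is 20% × £350 = £70. Owner owes £70 (running OOP £1,077.80).
Claim 3 — £2,270: 20% coinsurance on £2,270 = £454. Cost to owner: £454. OOP to date £1,531.80.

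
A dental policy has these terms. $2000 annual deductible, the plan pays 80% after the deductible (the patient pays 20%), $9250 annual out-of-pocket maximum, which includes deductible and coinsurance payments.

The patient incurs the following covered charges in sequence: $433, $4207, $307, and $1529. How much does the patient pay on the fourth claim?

$305.80

#1 ($433): all of it applies to the deductible. Patient pays $433; OOP now $433.
#2 ($4207): $1567 finishes the deductible; $2640 goes to coinsurance; patient's 20% is $528. Patient owes $2095 (running OOP $2528).
#3 ($307): deductible met; 20% of $307 = $61.40. Patient owes $61.40 (running OOP $2589.40).
#4 ($1529): deductible met; 20% of $1529 = $305.80. Patient pays $305.80; OOP now $2895.20.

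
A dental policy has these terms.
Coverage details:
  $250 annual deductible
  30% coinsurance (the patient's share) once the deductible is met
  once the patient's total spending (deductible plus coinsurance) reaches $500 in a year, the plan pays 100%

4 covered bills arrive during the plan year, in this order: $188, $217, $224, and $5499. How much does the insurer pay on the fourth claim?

$5362.70

#1 ($188): fully absorbed by the deductible. Cost to patient: $188. OOP to date $188. Plan pays $188 − $188 = $0.
#2 ($217): $62 to deductible, leaving $155; 30% of $155 = $46.50. Patient pays $108.50; OOP now $296.50. Insurer: $217 − $108.50 = $108.50.
#3 ($224): deductible met; 30% of $224 = $67.20. Patient pays $67.20; OOP now $363.70. Insurer: $224 − $67.20 = $156.80.
#4 ($5499): deductible already satisfied, so patient's share is 30% × $5499 = $1649.70. Adding that to $363.70 gives $2013.40, past the $500 cap; patient pays only $500 − $363.70 = $136.30. Plan pays $5499 − $136.30 = $5362.70.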